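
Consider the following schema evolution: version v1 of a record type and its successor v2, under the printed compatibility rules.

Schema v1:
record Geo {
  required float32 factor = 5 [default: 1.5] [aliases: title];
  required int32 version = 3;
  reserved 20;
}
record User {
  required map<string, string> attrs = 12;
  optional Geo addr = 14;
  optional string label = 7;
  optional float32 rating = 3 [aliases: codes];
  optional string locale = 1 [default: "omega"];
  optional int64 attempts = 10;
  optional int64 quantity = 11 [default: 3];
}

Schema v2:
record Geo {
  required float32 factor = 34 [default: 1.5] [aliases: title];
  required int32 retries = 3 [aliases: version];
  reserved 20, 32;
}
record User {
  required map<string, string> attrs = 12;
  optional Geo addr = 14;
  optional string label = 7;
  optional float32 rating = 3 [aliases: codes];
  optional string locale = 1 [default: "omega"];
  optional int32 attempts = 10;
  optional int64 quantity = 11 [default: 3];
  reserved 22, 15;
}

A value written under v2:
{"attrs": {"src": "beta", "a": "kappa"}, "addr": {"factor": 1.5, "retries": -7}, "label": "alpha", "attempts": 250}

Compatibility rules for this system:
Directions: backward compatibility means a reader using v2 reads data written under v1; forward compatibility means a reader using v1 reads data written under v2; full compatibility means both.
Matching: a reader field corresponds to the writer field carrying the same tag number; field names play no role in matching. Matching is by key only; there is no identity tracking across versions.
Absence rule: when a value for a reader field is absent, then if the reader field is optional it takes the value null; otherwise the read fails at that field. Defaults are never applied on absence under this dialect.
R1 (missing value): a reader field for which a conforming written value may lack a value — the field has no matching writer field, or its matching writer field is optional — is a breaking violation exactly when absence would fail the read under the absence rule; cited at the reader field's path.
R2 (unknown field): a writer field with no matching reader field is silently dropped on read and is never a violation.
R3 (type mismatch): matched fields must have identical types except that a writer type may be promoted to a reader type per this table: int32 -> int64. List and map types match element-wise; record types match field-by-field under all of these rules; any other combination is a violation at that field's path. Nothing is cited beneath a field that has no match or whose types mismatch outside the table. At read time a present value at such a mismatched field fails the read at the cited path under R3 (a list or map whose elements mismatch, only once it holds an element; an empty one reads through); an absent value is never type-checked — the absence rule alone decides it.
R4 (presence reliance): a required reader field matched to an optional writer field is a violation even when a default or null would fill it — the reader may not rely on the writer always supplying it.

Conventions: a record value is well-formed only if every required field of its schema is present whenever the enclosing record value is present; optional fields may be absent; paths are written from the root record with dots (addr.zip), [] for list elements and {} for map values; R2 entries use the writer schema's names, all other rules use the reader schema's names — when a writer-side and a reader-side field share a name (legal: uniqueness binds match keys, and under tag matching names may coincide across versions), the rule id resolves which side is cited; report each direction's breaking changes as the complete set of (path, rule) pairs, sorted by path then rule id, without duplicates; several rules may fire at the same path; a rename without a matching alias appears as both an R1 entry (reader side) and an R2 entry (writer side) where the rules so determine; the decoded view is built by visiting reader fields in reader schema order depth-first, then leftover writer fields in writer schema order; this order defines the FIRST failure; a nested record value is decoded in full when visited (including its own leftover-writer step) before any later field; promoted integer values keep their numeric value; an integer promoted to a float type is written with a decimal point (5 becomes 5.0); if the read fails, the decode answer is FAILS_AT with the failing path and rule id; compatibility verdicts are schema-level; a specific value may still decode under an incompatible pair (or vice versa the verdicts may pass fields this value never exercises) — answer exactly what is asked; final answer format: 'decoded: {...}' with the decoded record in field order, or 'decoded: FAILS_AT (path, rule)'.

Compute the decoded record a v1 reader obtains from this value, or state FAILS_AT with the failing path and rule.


each type pair in User: writer, then reader
decode (reader v1):
  attrs := {"src": "beta", "a": "kappa"}
  read fails at addr.factor under R1 (no fill)
  => FAILS_AT (addr.factor, R1)
ruling out the remaining User differences:
  renamed field version to retries in record Geo (alias version declared on the renamed field) -> inert under this dialect — no rule fires on User and the result does not move
  field attempts in record User: type int64 changed to int32 -> affects the rule determinations only; this particular User value decodes identically

decoded: FAILS_AT (addr.factor, R1)


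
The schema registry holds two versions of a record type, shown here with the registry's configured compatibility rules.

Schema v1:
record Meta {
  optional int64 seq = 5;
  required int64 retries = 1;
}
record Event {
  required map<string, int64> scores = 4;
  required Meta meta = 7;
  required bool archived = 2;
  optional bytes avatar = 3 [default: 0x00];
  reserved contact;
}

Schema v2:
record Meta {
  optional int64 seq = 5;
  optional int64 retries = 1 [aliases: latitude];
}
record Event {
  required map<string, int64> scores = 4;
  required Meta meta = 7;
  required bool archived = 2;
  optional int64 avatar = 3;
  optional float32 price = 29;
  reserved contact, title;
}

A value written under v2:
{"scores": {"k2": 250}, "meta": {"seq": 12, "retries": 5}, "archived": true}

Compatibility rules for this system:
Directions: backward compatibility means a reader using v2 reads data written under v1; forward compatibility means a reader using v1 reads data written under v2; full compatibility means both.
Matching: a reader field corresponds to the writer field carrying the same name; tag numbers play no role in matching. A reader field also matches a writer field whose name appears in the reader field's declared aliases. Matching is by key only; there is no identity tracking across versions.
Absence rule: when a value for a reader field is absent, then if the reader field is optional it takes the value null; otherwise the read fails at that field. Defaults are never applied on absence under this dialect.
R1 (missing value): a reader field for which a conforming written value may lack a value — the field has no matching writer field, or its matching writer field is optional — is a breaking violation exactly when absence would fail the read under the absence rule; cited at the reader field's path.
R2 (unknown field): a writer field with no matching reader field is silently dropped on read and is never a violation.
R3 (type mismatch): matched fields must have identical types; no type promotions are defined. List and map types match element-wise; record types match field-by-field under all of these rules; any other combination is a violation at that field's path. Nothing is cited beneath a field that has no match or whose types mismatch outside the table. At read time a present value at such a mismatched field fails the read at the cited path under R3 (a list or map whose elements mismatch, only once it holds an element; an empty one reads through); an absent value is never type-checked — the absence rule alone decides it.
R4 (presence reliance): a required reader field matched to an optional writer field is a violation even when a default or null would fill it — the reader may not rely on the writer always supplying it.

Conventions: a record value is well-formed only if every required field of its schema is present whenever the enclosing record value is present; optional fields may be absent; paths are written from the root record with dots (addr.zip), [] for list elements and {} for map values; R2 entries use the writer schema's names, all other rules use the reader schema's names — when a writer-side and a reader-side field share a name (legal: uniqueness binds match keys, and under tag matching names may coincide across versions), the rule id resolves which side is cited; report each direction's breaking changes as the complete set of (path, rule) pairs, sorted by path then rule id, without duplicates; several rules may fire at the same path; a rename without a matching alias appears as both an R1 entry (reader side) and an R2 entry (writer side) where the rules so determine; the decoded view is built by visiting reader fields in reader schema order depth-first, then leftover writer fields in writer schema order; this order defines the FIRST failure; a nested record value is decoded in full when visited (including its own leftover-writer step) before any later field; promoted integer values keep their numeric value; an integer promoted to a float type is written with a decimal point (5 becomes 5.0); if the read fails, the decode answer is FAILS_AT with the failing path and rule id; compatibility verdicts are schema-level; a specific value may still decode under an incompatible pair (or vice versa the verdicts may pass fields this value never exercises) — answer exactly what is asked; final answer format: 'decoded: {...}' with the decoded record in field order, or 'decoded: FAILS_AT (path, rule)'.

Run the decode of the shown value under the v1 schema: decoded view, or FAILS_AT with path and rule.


decoded: {"scores": {"k2": 250}, "meta": {"seq": 12, "retries": 5}, "archived": true, "avatar": null}

arrows below run writer -> reader for Event
decoding the Event value with the v1 reader:
  scores := {"k2": 250}
  meta.seq := 12
  meta.retries := 5
  archived := true
  avatar := null (absent, optional -> null)
  => decoded: {"scores": {"k2": 250}, "meta": {"seq": 12, "retries": 5}, "archived": true, "avatar": null}
the other Event changes do not affect what is asked:
  added field price to record Event: optional float32, tag 29 (in v2 it sits last) -> no rule fires on it and the decoded Event view is identical with or without it
  field retries in record Meta: required changed to optional -> changes Event's schema-level verdicts only — the decode of this value is the same
  field avatar in record Event: type bytes changed to int64 (its default is dropped) -> changes Event's schema-level verdicts only — the decode of this value is the same


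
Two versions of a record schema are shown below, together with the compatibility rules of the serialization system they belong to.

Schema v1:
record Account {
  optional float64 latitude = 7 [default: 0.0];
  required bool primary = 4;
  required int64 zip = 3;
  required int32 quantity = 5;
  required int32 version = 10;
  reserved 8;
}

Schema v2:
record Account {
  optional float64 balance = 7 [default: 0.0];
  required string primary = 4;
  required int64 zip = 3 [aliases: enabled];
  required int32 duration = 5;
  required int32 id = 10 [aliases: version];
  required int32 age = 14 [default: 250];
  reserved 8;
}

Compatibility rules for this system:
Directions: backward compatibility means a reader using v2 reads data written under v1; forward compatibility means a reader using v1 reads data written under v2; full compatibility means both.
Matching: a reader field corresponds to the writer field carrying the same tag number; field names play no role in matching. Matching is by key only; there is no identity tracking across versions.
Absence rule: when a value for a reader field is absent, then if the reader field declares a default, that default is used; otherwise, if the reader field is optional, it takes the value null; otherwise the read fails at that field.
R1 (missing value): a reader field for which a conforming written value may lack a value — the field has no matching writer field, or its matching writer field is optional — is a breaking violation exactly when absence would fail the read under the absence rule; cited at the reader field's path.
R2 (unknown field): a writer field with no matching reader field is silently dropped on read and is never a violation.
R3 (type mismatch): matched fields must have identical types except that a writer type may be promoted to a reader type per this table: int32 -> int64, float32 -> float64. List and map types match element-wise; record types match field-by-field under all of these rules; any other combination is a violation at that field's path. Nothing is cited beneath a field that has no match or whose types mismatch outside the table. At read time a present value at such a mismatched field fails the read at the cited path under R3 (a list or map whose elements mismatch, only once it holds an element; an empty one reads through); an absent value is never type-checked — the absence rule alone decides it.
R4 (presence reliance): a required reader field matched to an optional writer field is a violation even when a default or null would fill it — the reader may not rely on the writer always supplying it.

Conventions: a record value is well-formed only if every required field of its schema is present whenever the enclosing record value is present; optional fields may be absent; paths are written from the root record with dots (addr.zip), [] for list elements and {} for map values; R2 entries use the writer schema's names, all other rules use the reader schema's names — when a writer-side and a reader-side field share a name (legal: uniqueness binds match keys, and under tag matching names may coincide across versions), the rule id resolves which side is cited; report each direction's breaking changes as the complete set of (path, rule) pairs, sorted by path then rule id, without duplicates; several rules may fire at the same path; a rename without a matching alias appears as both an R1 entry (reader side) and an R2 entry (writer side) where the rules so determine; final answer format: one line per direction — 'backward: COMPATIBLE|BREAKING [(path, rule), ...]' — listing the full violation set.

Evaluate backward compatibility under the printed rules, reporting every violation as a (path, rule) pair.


arrows below run writer -> reader for Account
backward analysis of Account with v2 as reader and v1 as writer:
  float64 -> float64, writer optional: balance aligns to latitude
  bool -> string, writer required: primary aligns to primary
  int64 -> int64, writer required: zip aligns to zip
  int32 -> int32, writer required: duration aligns to quantity
  int32 -> int32, writer required: id aligns to version
  age has no writer counterpart
  rule R3 violated at primary
  backward on Account therefore BREAKING (1)
diffs on Account not affecting the asked answer:
  added field age to record Account: required int32, tag 14, default 250 (in v2 it sits last) -> no rule fires on it in Account's dialect; the asked verdict holds
  renamed field version to id in record Account (alias version declared on the renamed field) -> no rule fires on it in Account's dialect; the asked verdict holds
  renamed field quantity to duration in record Account -> no rule fires on it in Account's dialect; the asked verdict holds
  renamed field latitude to balance in record Account -> no rule fires on it in Account's dialect; the asked verdict holds

backward: BREAKING [(primary, R3)]


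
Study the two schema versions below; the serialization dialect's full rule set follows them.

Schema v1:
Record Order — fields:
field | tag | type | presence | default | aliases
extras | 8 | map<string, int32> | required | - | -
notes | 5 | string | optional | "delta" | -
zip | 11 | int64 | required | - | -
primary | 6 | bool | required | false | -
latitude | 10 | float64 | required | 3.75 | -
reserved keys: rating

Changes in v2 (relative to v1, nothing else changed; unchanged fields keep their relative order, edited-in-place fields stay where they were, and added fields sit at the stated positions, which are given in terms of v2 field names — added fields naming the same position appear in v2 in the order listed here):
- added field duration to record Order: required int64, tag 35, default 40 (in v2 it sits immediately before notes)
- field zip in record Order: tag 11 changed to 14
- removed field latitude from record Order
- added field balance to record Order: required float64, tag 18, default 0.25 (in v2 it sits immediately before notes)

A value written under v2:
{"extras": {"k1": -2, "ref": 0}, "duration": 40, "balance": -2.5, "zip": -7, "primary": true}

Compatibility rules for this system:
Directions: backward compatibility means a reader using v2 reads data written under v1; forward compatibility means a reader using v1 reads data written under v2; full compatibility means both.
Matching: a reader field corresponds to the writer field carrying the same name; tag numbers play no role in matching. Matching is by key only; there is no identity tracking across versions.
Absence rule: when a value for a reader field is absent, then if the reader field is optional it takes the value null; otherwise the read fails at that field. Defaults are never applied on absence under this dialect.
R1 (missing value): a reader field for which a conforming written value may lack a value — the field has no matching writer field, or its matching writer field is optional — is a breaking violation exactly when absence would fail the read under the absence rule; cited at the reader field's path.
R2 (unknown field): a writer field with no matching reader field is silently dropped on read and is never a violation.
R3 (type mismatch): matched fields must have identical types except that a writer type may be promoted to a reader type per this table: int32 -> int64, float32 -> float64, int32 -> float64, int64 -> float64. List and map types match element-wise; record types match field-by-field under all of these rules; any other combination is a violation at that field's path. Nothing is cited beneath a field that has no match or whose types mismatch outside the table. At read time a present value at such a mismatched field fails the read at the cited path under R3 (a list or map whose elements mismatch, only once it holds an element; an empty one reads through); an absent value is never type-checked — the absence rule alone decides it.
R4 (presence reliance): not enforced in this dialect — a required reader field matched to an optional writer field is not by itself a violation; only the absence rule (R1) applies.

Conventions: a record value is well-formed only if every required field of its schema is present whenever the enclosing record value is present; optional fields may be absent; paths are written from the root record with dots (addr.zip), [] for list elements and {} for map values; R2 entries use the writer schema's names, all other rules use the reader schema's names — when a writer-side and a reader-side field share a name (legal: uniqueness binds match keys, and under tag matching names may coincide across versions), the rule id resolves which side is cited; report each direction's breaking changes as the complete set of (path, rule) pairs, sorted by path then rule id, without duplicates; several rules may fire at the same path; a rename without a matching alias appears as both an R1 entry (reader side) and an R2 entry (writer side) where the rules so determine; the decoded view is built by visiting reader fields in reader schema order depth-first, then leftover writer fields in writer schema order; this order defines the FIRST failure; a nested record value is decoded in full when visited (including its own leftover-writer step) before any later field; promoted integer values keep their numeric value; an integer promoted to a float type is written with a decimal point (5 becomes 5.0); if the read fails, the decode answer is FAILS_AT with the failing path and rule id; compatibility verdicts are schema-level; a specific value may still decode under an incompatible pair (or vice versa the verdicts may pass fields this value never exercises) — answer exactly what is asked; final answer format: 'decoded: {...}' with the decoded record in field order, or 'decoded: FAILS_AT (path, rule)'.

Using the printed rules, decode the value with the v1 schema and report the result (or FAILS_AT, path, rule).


decoded: FAILS_AT (latitude, R1)

arrows below run writer -> reader for Order
decoding the Order value with the v1 reader:
  extras := {"k1": -2, "ref": 0}
  notes := null (not supplied -> null)
  zip := -7
  primary := true
  read fails at latitude under R1 (no fill)
  => FAILS_AT (latitude, R1)
ruling out the remaining Order differences:
  added field balance to record Order: required float64, tag 18, default 0.25 (in v2 it sits immediately before notes) -> affects the rule determinations only; this particular Order value decodes identically
  field zip in record Order: tag 11 changed to 14 -> fires no rule on Order under this dialect and leaves the result unchanged
  added field duration to record Order: required int64, tag 35, default 40 (in v2 it sits immediately before notes) -> affects the rule determinations only; this particular Order value decodes identically


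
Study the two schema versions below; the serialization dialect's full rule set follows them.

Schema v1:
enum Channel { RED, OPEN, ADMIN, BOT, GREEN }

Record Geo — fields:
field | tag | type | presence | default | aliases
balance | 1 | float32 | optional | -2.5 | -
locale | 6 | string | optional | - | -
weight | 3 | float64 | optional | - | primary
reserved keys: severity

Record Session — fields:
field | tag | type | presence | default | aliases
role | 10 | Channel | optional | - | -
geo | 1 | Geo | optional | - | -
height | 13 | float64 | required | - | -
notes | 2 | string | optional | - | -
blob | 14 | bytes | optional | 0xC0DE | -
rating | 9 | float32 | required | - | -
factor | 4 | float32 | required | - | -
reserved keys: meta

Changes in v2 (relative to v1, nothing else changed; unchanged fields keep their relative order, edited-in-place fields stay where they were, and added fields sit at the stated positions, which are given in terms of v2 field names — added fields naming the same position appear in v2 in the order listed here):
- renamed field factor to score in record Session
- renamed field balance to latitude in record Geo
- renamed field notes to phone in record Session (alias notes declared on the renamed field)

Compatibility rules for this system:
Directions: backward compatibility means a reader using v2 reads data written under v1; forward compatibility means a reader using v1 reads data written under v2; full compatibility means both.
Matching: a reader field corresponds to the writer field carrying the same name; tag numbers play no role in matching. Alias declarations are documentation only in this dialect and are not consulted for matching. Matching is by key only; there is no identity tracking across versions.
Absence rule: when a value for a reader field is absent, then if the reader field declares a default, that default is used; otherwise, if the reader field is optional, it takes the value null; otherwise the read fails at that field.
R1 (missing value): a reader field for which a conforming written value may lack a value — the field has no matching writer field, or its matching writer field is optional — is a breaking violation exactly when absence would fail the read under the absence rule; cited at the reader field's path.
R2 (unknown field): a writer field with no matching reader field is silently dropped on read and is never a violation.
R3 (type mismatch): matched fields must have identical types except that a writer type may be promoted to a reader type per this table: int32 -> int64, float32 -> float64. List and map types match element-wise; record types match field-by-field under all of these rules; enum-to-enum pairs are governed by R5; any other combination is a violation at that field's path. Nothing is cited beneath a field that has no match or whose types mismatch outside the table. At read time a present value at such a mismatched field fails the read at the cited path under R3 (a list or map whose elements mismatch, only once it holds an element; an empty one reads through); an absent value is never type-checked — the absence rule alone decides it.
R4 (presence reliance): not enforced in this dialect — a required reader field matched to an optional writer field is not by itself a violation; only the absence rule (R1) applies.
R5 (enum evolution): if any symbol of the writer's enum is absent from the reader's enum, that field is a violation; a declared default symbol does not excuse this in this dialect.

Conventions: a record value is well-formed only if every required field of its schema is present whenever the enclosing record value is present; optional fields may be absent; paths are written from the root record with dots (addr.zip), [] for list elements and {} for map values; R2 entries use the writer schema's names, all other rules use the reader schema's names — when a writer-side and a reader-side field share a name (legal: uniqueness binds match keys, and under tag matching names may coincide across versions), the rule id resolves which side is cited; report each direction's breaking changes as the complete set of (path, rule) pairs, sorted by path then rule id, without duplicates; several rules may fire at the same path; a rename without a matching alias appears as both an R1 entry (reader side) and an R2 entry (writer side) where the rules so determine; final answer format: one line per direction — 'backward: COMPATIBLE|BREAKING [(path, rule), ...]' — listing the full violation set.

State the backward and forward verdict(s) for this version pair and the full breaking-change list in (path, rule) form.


in Session below, arrows point writer -> reader
backward pass over Session, reader schema v2, writer schema v1:
  role <- role (Channel -> Channel, writer optional)
  geo <- geo (Geo -> Geo, writer optional)
  height <- height (float64 -> float64, writer required)
  no writer field matches reader phone
  blob <- blob (bytes -> bytes, writer optional)
  rating <- rating (float32 -> float32, writer required)
  no writer field matches reader score
  writer notes: unknown to reader
  writer factor: unknown to reader
  no writer field matches reader geo.latitude
  geo.locale <- geo.locale (string -> string, writer optional)
  geo.weight <- geo.weight (float64 -> float64, writer optional)
  writer geo.balance: unknown to reader
  violation R1 at score
  backward on Session therefore BREAKING (1)
forward pass over Session, reader schema v1, writer schema v2:
  role <- role (Channel -> Channel, writer optional)
  geo <- geo (Geo -> Geo, writer optional)
  height <- height (float64 -> float64, writer required)
  no writer field matches reader notes
  blob <- blob (bytes -> bytes, writer optional)
  rating <- rating (float32 -> float32, writer required)
  no writer field matches reader factor
  writer phone: unknown to reader
  writer score: unknown to reader
  no writer field matches reader geo.balance
  geo.locale <- geo.locale (string -> string, writer optional)
  geo.weight <- geo.weight (float64 -> float64, writer optional)
  writer geo.latitude: unknown to reader
  violation R1 at factor
  forward on Session therefore BREAKING (1)

backward: BREAKING [(score, R1)]; forward: BREAKING [(factor, R1)]


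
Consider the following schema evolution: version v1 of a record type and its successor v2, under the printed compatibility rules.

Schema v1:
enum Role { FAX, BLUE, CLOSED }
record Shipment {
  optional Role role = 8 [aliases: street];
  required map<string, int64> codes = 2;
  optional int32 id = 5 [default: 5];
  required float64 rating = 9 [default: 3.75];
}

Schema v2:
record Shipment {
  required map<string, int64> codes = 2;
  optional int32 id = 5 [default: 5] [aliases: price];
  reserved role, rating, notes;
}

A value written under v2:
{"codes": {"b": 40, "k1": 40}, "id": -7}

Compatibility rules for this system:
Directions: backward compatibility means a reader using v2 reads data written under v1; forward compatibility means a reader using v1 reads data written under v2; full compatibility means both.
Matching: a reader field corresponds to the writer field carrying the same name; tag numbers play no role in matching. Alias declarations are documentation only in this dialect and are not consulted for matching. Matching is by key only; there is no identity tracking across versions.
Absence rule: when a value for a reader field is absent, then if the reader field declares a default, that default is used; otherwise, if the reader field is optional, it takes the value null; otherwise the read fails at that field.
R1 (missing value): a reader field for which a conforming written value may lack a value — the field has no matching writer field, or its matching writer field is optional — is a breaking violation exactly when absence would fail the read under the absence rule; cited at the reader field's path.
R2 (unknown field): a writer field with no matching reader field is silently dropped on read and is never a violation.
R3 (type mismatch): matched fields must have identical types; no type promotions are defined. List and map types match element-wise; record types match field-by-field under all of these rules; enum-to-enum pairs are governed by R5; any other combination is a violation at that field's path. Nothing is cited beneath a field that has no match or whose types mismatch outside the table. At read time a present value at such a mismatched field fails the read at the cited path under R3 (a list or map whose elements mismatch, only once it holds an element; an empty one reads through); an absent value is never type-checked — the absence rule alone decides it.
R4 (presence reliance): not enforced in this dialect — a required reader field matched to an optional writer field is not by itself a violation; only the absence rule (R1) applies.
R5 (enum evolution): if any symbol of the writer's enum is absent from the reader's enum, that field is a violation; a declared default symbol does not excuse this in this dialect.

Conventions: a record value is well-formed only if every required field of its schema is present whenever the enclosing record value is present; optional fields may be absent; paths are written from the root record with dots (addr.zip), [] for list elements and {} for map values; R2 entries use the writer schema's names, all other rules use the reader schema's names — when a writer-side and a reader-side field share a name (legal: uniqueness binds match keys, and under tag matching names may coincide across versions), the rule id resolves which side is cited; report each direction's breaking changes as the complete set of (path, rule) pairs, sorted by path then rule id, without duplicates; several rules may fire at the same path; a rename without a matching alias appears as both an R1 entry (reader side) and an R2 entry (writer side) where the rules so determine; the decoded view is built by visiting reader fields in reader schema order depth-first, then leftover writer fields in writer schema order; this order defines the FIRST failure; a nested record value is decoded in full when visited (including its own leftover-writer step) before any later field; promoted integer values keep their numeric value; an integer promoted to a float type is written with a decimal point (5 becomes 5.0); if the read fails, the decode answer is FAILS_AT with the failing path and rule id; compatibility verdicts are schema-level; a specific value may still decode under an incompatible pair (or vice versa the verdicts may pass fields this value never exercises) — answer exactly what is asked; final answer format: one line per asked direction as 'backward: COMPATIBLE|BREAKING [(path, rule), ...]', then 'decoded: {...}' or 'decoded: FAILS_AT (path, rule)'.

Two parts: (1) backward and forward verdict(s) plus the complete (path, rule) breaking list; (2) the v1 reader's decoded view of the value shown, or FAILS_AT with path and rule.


arrows below run writer -> reader for Shipment
backward on Shipment — v2 reading data written by v1:
  codes: paired with writer codes (map<string, int64> -> map<string, int64>; writer required)
  id: paired with writer id (int32 -> int32; writer optional)
  role (writer side), unknown to reader
  rating (writer side), unknown to reader
  => backward verdict for Shipment: COMPATIBLE, no violations
forward on Shipment — v1 reading data written by v2:
  role: no writer match
  codes: paired with writer codes (map<string, int64> -> map<string, int64>; writer required)
  id: paired with writer id (int32 -> int32; writer optional)
  rating: no writer match
  => forward verdict for Shipment: COMPATIBLE, no violations
decoding the Shipment value with the v1 reader:
  role := null (not supplied -> null)
  codes := {"b": 40, "k1": 40}
  id := -7
  rating := 3.75 (no value, default fills)
  => decoded: {"role": null, "codes": {"b": 40, "k1": 40}, "id": -7, "rating": 3.75}

backward: COMPATIBLE []; forward: COMPATIBLE []; decoded: {"role": null, "codes": {"b": 40, "k1": 40}, "id": -7, "rating": 3.75}


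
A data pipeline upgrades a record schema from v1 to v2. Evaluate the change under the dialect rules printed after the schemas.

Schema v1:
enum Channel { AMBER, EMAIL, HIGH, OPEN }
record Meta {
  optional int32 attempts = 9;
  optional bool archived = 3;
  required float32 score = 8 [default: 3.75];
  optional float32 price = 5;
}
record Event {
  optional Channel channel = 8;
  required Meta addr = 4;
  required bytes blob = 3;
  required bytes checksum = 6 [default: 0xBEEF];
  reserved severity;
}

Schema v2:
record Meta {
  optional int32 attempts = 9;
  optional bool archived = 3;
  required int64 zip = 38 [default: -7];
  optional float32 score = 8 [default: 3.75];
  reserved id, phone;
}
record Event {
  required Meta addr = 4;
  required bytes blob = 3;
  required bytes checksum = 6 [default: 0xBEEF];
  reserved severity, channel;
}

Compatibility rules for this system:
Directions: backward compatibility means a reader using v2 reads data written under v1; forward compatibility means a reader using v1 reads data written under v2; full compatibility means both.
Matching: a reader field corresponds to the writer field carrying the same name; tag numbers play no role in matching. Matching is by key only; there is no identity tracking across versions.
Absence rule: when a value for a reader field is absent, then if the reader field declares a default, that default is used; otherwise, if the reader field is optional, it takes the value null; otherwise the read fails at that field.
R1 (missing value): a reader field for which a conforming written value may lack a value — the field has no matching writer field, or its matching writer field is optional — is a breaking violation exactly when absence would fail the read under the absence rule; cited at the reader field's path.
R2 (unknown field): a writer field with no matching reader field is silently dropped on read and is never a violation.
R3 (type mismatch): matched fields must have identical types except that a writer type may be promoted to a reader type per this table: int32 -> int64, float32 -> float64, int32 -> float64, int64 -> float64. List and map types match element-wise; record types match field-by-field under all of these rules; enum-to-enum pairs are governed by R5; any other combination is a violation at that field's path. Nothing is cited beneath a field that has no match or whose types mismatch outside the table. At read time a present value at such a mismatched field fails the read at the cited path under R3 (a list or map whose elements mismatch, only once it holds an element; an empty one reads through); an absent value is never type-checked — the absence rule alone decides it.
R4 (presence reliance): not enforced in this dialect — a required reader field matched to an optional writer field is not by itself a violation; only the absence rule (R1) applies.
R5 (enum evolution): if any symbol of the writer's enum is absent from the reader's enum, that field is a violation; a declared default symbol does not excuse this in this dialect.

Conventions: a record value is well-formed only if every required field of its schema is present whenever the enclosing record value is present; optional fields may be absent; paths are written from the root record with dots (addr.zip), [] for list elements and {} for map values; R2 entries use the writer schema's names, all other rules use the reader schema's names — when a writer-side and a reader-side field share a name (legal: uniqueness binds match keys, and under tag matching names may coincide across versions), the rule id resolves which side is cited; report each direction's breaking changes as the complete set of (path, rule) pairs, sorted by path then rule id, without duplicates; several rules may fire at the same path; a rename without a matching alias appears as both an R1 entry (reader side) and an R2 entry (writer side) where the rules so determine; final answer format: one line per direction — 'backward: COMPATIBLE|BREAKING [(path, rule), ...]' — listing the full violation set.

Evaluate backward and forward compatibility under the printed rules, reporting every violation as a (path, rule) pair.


each type pair in Event: writer, then reader
backward analysis of Event with v2 as reader and v1 as writer:
  addr <- addr (Meta -> Meta, writer required)
  blob <- blob (bytes -> bytes, writer required)
  checksum <- checksum (bytes -> bytes, writer required)
  channel (writer side), unknown to reader
  addr.attempts <- addr.attempts (int32 -> int32, writer optional)
  addr.archived <- addr.archived (bool -> bool, writer optional)
  addr.zip: no writer-side match
  addr.score <- addr.score (float32 -> float32, writer required)
  addr.price (writer side), unknown to reader
  => no violations; backward on Event: COMPATIBLE
forward analysis of Event with v1 as reader and v2 as writer:
  channel: no writer-side match
  addr <- addr (Meta -> Meta, writer required)
  blob <- blob (bytes -> bytes, writer required)
  checksum <- checksum (bytes -> bytes, writer required)
  addr.attempts <- addr.attempts (int32 -> int32, writer optional)
  addr.archived <- addr.archived (bool -> bool, writer optional)
  addr.score <- addr.score (float32 -> float32, writer optional)
  addr.price: no writer-side match
  addr.zip (writer side), unknown to reader
  => no violations; forward on Event: COMPATIBLE

backward: COMPATIBLE []; forward: COMPATIBLE []


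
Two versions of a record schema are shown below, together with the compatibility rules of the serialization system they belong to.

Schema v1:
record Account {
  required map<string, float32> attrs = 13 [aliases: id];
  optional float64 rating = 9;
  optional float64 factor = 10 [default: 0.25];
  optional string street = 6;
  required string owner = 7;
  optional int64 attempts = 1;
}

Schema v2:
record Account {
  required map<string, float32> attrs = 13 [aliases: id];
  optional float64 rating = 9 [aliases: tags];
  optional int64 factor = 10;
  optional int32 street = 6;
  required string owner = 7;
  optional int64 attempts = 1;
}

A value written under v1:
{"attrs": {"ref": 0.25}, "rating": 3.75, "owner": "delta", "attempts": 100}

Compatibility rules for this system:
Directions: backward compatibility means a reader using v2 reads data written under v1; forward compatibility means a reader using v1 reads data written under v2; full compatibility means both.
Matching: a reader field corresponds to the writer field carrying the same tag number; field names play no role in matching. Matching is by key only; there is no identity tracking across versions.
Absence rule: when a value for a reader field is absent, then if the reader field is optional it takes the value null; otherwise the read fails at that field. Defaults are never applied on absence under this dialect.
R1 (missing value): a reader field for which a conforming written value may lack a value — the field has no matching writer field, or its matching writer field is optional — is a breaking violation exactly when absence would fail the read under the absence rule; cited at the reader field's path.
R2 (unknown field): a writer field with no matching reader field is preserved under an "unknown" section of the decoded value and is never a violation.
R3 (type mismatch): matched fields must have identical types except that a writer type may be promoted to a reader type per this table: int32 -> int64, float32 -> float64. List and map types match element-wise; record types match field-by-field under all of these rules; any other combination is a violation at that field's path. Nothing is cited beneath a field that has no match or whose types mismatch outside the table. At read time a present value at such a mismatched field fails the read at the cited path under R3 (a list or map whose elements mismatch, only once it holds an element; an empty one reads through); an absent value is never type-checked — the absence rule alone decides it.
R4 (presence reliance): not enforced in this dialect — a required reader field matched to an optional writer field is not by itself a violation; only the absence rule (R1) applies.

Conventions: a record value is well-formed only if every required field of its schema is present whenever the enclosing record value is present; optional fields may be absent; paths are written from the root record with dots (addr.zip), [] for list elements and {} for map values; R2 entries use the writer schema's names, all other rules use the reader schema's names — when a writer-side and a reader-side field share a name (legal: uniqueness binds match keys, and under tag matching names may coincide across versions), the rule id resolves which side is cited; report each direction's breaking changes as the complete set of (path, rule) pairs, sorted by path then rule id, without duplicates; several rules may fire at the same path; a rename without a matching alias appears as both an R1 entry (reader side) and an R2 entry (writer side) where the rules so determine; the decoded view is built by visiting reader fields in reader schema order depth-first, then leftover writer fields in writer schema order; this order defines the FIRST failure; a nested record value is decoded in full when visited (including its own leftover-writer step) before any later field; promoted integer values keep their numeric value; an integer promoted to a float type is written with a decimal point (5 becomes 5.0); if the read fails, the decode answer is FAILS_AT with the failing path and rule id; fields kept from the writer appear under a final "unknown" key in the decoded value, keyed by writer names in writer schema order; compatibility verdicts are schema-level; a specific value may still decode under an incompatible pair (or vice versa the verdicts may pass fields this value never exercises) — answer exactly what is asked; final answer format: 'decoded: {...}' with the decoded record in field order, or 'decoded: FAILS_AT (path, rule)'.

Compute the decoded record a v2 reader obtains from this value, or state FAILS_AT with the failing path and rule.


decoded: {"attrs": {"ref": 0.25}, "rating": 3.75, "factor": null, "street": null, "owner": "delta", "attempts": 100}

arrows below run writer -> reader for Account
decoding the Account value with the v2 reader:
  attrs := {"ref": 0.25}
  rating := 3.75
  factor := null (absent, optional -> null)
  street := null (absent, optional -> null)
  owner := "delta"
  attempts := 100
  => decoded: {"attrs": {"ref": 0.25}, "rating": 3.75, "factor": null, "street": null, "owner": "delta", "attempts": 100}
remaining Account differences; none change what is asked:
  field factor in record Account: type float64 changed to int64 (its default is dropped) -> schema-level compatibility only; this Account value's decode is unchanged
  field street in record Account: type string changed to int32 -> schema-level compatibility only; this Account value's decode is unchanged
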